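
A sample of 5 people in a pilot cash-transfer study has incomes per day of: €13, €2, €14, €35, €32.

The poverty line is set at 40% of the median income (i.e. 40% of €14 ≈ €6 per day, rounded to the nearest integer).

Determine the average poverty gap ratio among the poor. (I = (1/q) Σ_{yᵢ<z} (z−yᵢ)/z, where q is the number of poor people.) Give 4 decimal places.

0.6667

Below the line: €2 (q = 1 of N = 5).
Shortfall ratios (z−y)/z: 0.6667; sum = 0.666667.
I averages over the q = 1 poor units only: 0.666667 / 1 = 0.6667.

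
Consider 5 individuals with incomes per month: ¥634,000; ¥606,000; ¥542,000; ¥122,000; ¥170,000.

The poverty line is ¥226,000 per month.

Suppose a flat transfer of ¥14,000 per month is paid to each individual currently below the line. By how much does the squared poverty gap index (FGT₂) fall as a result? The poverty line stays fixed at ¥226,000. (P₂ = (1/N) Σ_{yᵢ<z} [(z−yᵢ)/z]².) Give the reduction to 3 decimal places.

0.016

Before: below the line — ¥122,000, ¥170,000; squared poverty gap index (FGT₂) = 0.05463.
After the ¥14,000 transfer: below the line — ¥136,000, ¥184,000; squared poverty gap index (FGT₂) = 0.03862.
Reduction = 0.05463 − 0.03862 = 0.016.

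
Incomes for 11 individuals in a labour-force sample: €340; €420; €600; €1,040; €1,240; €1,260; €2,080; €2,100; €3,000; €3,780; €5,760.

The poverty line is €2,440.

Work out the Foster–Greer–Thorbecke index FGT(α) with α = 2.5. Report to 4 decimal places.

0.2183

Below z: €340, €420, €600, €1,040, €1,240, €1,260, €2,080, €2,100 (q = 8 of N = 11).
Shortfall ratios: (2440−340)/2440 = 0.8607; (2440−420)/2440 = 0.8279; (2440−600)/2440 = 0.7541; (2440−1040)/2440 = 0.5738; (2440−1240)/2440 = 0.4918; (2440−1260)/2440 = 0.4836; (2440−2080)/2440 = 0.1475; (2440−2100)/2440 = 0.1393.
Raised to α = 2.5: 0.68718; 0.62360; 0.49382; 0.24937; 0.16962; 0.16264; 0.00836; 0.00725.
Sum = 2.401845; FGT(2.5) = 2.401845 / 11 = 0.2183.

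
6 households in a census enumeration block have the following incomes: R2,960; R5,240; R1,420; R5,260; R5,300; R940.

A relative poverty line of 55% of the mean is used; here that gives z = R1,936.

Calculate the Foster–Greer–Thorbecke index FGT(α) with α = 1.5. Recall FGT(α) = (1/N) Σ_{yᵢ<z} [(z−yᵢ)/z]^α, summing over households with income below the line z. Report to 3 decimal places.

0.084

Below z: R940, R1,420 (q = 2 of N = 6).
Relative gaps: (1936−940)/1936 = 0.5145; (1936−1420)/1936 = 0.2665.
Raised to α = 1.5: 0.36900; 0.13760.
Sum = 0.506603; FGT(1.5) = 0.506603 / 6 = 0.084.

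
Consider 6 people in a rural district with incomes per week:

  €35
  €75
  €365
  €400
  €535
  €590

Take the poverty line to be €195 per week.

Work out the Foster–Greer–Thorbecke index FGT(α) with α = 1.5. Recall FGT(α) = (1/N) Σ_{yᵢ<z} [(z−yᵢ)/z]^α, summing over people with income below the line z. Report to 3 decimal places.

0.204

Below the line: €35, €75 (q = 2 of N = 6).
Relative gaps: (195−35)/195 = 0.8205; (195−75)/195 = 0.6154.
Raised to α = 1.5: 0.74324; 0.48275.
Sum = 1.225986; FGT(1.5) = 1.225986 / 6 = 0.204.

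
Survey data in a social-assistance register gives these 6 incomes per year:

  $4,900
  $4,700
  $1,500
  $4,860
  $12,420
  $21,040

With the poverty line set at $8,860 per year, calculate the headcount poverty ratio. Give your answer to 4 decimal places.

0.6667

4 of the 6 households have income below $8,860.
H = 4/6 = 0.6667.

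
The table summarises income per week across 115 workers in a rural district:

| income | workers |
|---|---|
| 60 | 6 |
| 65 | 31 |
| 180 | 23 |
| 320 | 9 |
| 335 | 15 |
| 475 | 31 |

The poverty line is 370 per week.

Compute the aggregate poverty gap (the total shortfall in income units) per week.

Incomes under z: 6×60, 31×65, 23×180, 9×320, 15×335 (q = 84 of N = 115).
Individual gaps: 6×(370−60) = 1860; 31×(370−65) = 9455; 23×(370−180) = 4370; 9×(370−320) = 450; 15×(370−335) = 525.
Aggregate gap = 16660.

16660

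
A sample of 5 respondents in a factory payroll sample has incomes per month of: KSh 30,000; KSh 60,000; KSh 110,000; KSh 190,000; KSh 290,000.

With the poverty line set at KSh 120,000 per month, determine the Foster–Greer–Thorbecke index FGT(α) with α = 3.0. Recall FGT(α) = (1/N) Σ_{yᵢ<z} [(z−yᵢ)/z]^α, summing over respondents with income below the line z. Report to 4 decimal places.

0.1095

Poor units: KSh 30,000, KSh 60,000, KSh 110,000 (q = 3 of N = 5).
Relative gaps: (120000−30000)/120000 = 0.7500; (120000−60000)/120000 = 0.5000; (120000−110000)/120000 = 0.0833.
Raised to α = 3.0: 0.42188; 0.12500; 0.00058.
Sum = 0.547454; FGT(3.0) = 0.547454 / 5 = 0.1095.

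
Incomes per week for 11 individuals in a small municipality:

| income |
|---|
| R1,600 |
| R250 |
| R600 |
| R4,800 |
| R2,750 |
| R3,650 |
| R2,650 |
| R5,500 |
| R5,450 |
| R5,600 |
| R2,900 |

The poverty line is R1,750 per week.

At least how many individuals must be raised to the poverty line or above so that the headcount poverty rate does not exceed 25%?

Currently q = 3 of N = 11 are below the line (H = 0.273).
A headcount ratio of at most 25% allows at most ⌊0.25 × 11⌋ = 2 poor individuals.
So at least 3 − 2 = 1 must be lifted.

1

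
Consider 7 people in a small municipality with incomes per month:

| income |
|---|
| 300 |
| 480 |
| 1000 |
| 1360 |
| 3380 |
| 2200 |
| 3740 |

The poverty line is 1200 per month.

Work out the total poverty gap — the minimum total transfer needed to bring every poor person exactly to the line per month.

Below z: 300, 480, 1000 (q = 3 of N = 7).
Individual gaps: 1200−300 = 900; 1200−480 = 720; 1200−1000 = 200.
Aggregate gap = 1820.

1820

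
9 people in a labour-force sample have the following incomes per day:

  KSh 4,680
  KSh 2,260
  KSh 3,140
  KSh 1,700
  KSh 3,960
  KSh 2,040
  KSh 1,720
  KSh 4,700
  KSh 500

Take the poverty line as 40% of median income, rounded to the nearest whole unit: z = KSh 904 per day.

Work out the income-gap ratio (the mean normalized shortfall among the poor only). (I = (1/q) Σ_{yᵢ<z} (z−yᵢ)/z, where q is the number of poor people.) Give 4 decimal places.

0.4469

Poor units: KSh 500 (q = 1 of N = 9).
Relative gaps: 0.4469; sum = 0.446903.
The income-gap ratio divides by q (the poor only): 0.446903 / 1 = 0.4469.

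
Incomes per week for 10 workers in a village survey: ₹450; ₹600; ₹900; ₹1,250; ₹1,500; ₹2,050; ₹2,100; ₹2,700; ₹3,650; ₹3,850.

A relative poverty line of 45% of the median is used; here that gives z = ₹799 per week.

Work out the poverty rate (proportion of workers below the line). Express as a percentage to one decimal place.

20.0%

2 of the 10 workers have income below ₹799.
H = 2/10 = 20.0%.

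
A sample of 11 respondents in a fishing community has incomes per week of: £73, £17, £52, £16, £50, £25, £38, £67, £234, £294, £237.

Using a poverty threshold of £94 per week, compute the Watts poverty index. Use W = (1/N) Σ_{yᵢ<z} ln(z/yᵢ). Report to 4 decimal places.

Poor units: £16, £17, £25, £38, £50, £52, £67, £73 (q = 8 of N = 11).
Log gaps: ln(94/16) = 1.7707; ln(94/17) = 1.7101; ln(94/25) = 1.3244; ln(94/38) = 0.9057; ln(94/50) = 0.6313; ln(94/52) = 0.5921; ln(94/67) = 0.3386; ln(94/73) = 0.2528.
W = 7.525675 / 11 = 0.6842.

0.6842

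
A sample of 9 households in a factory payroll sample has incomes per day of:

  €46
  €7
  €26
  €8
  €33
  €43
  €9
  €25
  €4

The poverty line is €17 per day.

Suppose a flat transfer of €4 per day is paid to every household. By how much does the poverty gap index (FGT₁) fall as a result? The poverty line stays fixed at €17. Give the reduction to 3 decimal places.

Before: below the line — €4, €7, €8, €9; poverty gap index (FGT₁) = 0.26144.
After the €4 transfer: below the line — €8, €11, €12, €13; poverty gap index (FGT₁) = 0.15686.
Reduction = 0.26144 − 0.15686 = 0.105.

0.105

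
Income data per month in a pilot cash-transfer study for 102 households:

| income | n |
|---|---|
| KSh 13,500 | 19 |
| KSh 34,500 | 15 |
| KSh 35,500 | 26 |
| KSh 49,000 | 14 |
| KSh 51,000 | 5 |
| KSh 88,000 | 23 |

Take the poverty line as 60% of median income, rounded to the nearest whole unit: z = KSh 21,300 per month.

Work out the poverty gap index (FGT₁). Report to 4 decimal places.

0.0682

Incomes under z: 19×KSh 13,500 (q = 19 of N = 102).
Gap ratios (z−y)/z: (21300−13500)/21300 = 0.3662 (×19).
Sum of shortfalls = 6.957746; P₁ averages over all N: 6.957746 / 102 = 0.0682.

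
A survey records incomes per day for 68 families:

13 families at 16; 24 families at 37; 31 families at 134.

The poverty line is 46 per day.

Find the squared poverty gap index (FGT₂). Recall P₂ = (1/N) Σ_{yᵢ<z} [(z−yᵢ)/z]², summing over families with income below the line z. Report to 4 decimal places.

Incomes under z: 13×16, 24×37 (q = 37 of N = 68).
Shortfall ratios: (46−16)/46 = 0.6522 (×13); (46−37)/46 = 0.1957 (×24).
Squared: 0.4253 (×13); 0.0383 (×24).
Sum = 6.448015; P₂ = 6.448015 / 68 = 0.0948.

0.0948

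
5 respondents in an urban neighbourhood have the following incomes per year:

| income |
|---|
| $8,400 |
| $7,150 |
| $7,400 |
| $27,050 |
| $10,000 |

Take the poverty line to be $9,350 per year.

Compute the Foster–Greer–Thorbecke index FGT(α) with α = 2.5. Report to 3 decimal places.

0.010

Below the line: $7,150, $7,400, $8,400 (q = 3 of N = 5).
Gap ratios (z−y)/z: (9350−7150)/9350 = 0.2353; (9350−7400)/9350 = 0.2086; (9350−8400)/9350 = 0.1016.
Raised to α = 2.5: 0.02686; 0.01986; 0.00329.
Sum = 0.050009; FGT(2.5) = 0.050009 / 5 = 0.010.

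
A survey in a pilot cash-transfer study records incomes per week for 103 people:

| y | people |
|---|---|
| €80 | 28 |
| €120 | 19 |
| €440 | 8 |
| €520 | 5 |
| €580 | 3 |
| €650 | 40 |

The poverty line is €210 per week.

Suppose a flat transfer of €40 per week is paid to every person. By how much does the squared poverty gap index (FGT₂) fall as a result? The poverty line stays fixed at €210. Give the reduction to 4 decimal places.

Before: below the line — 28×€80, 19×€120; squared poverty gap index (FGT₂) = 0.138058.
After the €40 transfer: below the line — 28×€120, 19×€160; squared poverty gap index (FGT₂) = 0.060388.
Reduction = 0.138058 − 0.060388 = 0.0777.

0.0777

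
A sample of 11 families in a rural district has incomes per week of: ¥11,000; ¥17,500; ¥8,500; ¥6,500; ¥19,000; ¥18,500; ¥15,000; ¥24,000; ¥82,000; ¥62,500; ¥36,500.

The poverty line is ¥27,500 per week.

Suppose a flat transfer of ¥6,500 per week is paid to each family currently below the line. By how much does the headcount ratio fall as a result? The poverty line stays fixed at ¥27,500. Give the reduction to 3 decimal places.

0.091

Before: below the line — ¥6,500, ¥8,500, ¥11,000, ¥15,000, ¥17,500, ¥18,500, ¥19,000, ¥24,000; headcount ratio = 0.72727.
After the ¥6,500 transfer: below the line — ¥13,000, ¥15,000, ¥17,500, ¥21,500, ¥24,000, ¥25,000, ¥25,500; headcount ratio = 0.63636.
Reduction = 0.72727 − 0.63636 = 0.091.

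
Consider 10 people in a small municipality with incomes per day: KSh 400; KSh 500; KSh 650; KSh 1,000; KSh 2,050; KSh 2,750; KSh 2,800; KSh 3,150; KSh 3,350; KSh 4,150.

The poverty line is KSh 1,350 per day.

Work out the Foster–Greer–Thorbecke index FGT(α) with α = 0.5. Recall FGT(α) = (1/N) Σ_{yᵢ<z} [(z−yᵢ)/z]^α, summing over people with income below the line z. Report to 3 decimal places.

0.286

Incomes under z: KSh 400, KSh 500, KSh 650, KSh 1,000 (q = 4 of N = 10).
Shortfall ratios: (1350−400)/1350 = 0.7037; (1350−500)/1350 = 0.6296; (1350−650)/1350 = 0.5185; (1350−1000)/1350 = 0.2593.
Raised to α = 0.5: 0.83887; 0.79349; 0.72008; 0.50918.
Sum = 2.861620; FGT(0.5) = 2.861620 / 10 = 0.286.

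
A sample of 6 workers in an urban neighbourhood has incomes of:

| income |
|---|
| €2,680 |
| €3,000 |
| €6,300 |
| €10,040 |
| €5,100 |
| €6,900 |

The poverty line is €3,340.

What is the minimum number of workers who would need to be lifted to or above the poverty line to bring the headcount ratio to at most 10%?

2

Currently q = 2 of N = 6 are below the line (H = 0.333).
A headcount ratio of at most 10% allows at most ⌊0.10 × 6⌋ = 0 poor workers.
So at least 2 − 0 = 2 must be lifted.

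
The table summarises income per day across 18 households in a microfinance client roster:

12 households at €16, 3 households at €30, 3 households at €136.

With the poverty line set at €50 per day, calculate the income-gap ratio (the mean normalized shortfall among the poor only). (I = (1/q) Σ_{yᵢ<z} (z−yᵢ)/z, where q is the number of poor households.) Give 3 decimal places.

Poor units: 12×€16, 3×€30 (q = 15 of N = 18).
Shortfall ratios (z−y)/z: 0.6800 (×12), 0.4000 (×3); sum = 9.360000.
The income-gap ratio divides by q (the poor only): 9.360000 / 15 = 0.624.

0.624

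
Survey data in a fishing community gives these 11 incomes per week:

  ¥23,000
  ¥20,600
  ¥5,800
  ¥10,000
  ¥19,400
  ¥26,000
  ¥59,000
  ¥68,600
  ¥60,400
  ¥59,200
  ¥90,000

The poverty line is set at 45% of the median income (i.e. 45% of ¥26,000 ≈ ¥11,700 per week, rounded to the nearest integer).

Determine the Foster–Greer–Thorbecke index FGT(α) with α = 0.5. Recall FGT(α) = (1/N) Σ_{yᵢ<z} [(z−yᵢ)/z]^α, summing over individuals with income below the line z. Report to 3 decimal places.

Below z: ¥5,800, ¥10,000 (q = 2 of N = 11).
Relative gaps: (11700−5800)/11700 = 0.5043; (11700−10000)/11700 = 0.1453.
Raised to α = 0.5: 0.71012; 0.38118.
Sum = 1.091303; FGT(0.5) = 1.091303 / 11 = 0.099.

0.099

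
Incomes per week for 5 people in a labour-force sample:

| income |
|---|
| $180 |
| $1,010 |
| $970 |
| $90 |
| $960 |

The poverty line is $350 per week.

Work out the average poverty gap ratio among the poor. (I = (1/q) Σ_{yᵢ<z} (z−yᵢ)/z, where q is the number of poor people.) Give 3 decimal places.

Incomes under z: $90, $180 (q = 2 of N = 5).
Relative gaps: 0.7429, 0.4857; sum = 1.228571.
I averages over the q = 2 poor units only: 1.228571 / 2 = 0.614.

0.614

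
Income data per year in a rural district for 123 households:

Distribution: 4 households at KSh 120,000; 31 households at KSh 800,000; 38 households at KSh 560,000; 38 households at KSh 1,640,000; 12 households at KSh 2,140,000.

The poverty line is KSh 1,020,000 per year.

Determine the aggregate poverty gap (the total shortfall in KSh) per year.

KSh 27,900,000

Below z: 4×KSh 120,000, 38×KSh 560,000, 31×KSh 800,000 (q = 73 of N = 123).
Individual gaps: 4×(1020000−120000) = 3600000; 38×(1020000−560000) = 17480000; 31×(1020000−800000) = 6820000.
Aggregate gap = KSh 27,900,000.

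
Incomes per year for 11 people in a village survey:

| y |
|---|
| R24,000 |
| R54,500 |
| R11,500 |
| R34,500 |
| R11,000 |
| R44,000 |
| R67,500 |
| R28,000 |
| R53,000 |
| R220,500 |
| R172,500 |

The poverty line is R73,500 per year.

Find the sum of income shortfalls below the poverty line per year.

Below z: R11,000, R11,500, R24,000, R28,000, R34,500, R44,000, R53,000, R54,500, R67,500 (q = 9 of N = 11).
Individual gaps: 73500−11000 = 62500; 73500−11500 = 62000; 73500−24000 = 49500; 73500−28000 = 45500; 73500−34500 = 39000; 73500−44000 = 29500; 73500−53000 = 20500; 73500−54500 = 19000; 73500−67500 = 6000.
Aggregate gap = R333,500.

R333,500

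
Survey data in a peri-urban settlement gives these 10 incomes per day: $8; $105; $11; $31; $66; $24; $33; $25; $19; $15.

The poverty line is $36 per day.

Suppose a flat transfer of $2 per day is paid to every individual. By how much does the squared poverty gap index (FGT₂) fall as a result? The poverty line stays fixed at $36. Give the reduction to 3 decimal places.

0.035

Before: below the line — $8, $11, $15, $19, $24, $25, $31, $33; squared poverty gap index (FGT₂) = 0.18812.
After the $2 transfer: below the line — $10, $13, $17, $21, $26, $27, $33, $35; squared poverty gap index (FGT₂) = 0.15293.
Reduction = 0.18812 − 0.15293 = 0.035.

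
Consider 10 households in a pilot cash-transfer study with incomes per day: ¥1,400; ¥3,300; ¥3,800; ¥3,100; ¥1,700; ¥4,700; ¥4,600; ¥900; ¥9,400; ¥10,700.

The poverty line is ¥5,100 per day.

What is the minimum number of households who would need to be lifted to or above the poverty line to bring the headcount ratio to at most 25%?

6

8 of the 10 households are poor, so H = 8/10 = 0.800.
A headcount ratio of at most 25% allows at most ⌊0.25 × 10⌋ = 2 poor households.
So at least 8 − 2 = 6 must be lifted.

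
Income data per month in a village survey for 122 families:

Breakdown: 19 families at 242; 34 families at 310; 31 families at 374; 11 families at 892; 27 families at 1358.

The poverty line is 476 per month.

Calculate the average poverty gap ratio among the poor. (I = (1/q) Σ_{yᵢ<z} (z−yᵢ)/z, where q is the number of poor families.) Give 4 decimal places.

Incomes under z: 19×242, 34×310, 31×374 (q = 84 of N = 122).
Shortfall ratios (z−y)/z: 0.4916 (×19), 0.3487 (×34), 0.2143 (×31); sum = 27.840336.
I averages over the q = 84 poor units only: 27.840336 / 84 = 0.3314.

0.3314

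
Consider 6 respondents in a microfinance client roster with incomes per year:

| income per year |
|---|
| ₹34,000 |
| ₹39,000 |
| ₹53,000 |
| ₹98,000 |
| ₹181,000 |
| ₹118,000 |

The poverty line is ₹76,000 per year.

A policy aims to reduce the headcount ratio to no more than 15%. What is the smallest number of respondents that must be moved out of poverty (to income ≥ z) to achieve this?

3

3 of the 6 respondents are poor, so H = 3/6 = 0.500.
A headcount ratio of at most 15% allows at most ⌊0.15 × 6⌋ = 0 poor respondents.
So at least 3 − 0 = 3 must be lifted.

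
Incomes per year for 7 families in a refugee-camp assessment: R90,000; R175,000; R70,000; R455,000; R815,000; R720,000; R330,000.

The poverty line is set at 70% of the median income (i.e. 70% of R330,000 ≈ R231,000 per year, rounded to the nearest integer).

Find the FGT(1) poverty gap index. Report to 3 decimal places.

0.221

Below z: R70,000, R90,000, R175,000 (q = 3 of N = 7).
Gap ratios (z−y)/z: (231000−70000)/231000 = 0.6970; (231000−90000)/231000 = 0.6104; (231000−175000)/231000 = 0.2424.
Sum of shortfalls = 1.549784; P₁ averages over all N: 1.549784 / 7 = 0.221.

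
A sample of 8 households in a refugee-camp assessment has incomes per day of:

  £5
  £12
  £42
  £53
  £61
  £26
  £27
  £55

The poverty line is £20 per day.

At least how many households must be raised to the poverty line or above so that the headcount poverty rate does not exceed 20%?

1

Currently q = 2 of N = 8 are below the line (H = 0.250).
A headcount ratio of at most 20% allows at most ⌊0.20 × 8⌋ = 1 poor households.
So at least 2 − 1 = 1 must be lifted.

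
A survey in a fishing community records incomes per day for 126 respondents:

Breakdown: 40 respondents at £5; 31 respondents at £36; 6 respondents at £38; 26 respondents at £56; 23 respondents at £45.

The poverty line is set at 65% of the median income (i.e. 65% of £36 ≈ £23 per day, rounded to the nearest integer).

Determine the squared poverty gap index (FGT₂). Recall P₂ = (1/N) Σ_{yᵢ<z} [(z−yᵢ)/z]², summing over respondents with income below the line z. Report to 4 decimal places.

Below z: 40×£5 (q = 40 of N = 126).
Relative gaps: (23−5)/23 = 0.7826 (×40).
Squared: 0.6125 (×40).
Sum = 24.499055; P₂ = 24.499055 / 126 = 0.1944.

0.1944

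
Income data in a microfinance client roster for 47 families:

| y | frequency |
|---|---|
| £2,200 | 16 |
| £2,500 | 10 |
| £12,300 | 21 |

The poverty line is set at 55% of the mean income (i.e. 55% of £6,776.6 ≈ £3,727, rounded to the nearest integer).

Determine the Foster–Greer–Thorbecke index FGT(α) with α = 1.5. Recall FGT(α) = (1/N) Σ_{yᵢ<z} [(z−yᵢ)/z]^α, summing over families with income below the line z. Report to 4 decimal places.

0.1295

Below the line: 16×£2,200, 10×£2,500 (q = 26 of N = 47).
Gap ratios (z−y)/z: (3727−2200)/3727 = 0.4097 (×16); (3727−2500)/3727 = 0.3292 (×10).
Raised to α = 1.5: 0.26225 (×16); 0.18890 (×10).
Sum = 6.085020; FGT(1.5) = 6.085020 / 47 = 0.1295.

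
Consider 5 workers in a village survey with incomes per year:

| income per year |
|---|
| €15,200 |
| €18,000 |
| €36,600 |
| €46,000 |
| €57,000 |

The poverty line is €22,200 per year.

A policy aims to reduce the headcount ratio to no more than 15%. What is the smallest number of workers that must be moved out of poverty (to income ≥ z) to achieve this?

2 of the 5 workers are poor, so H = 2/5 = 0.400.
A headcount ratio of at most 15% allows at most ⌊0.15 × 5⌋ = 0 poor workers.
So at least 2 − 0 = 2 must be lifted.

2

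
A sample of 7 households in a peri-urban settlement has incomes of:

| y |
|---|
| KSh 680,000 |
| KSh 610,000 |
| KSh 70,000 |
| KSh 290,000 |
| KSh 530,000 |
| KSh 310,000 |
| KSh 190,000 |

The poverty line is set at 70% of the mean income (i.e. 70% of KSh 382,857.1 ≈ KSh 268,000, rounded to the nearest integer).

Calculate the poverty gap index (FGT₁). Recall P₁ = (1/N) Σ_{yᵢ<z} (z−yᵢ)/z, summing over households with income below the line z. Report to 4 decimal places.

0.1471

Incomes under z: KSh 70,000, KSh 190,000 (q = 2 of N = 7).
Gap ratios (z−y)/z: (268000−70000)/268000 = 0.7388; (268000−190000)/268000 = 0.2910.
Sum of shortfalls = 1.029851; P₁ averages over all N: 1.029851 / 7 = 0.1471.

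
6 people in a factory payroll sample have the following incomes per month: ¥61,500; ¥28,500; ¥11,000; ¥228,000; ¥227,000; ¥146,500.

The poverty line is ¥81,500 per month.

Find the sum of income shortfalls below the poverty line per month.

Below the line: ¥11,000, ¥28,500, ¥61,500 (q = 3 of N = 6).
Individual gaps: 81500−11000 = 70500; 81500−28500 = 53000; 81500−61500 = 20000.
Aggregate gap = ¥143,500.

¥143,500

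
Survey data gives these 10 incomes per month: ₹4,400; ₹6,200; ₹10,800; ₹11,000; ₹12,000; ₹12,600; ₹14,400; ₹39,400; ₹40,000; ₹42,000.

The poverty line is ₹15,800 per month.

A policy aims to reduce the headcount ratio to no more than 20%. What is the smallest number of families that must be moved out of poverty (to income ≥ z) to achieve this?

7 of the 10 families are poor, so H = 7/10 = 0.700.
A headcount ratio of at most 20% allows at most ⌊0.20 × 10⌋ = 2 poor families.
So at least 7 − 2 = 5 must be lifted.

5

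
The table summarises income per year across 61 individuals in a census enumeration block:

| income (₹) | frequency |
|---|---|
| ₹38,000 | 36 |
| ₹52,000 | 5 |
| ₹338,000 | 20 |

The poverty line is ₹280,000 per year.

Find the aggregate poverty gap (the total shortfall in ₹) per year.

₹9,852,000

Below the line: 36×₹38,000, 5×₹52,000 (q = 41 of N = 61).
Individual gaps: 36×(280000−38000) = 8712000; 5×(280000−52000) = 1140000.
Aggregate gap = ₹9,852,000.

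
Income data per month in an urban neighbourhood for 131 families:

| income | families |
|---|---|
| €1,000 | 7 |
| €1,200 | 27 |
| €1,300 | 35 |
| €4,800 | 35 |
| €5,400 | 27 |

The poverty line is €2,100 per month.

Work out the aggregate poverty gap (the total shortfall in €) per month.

Below the line: 7×€1,000, 27×€1,200, 35×€1,300 (q = 69 of N = 131).
Individual gaps: 7×(2100−1000) = 7700; 27×(2100−1200) = 24300; 35×(2100−1300) = 28000.
Aggregate gap = €60,000.

€60,000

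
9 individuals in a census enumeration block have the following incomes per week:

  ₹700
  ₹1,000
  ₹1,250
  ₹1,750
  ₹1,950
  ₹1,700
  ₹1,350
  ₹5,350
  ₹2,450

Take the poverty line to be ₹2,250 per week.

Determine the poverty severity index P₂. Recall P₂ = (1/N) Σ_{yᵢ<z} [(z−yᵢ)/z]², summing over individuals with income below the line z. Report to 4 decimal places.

Poor units: ₹700, ₹1,000, ₹1,250, ₹1,350, ₹1,700, ₹1,750, ₹1,950 (q = 7 of N = 9).
Relative gaps: (2250−700)/2250 = 0.6889; (2250−1000)/2250 = 0.5556; (2250−1250)/2250 = 0.4444; (2250−1350)/2250 = 0.4000; (2250−1700)/2250 = 0.2444; (2250−1750)/2250 = 0.2222; (2250−1950)/2250 = 0.1333.
Squared: 0.4746; 0.3086; 0.1975; 0.1600; 0.0598; 0.0494; 0.0178.
Sum = 1.267654; P₂ = 1.267654 / 9 = 0.1409.

0.1409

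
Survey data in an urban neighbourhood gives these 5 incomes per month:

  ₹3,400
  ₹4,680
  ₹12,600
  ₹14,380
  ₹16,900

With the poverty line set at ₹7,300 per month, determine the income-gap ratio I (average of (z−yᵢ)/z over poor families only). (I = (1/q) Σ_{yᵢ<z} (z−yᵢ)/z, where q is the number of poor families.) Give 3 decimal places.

0.447

Incomes under z: ₹3,400, ₹4,680 (q = 2 of N = 5).
Relative gaps: 0.5342, 0.3589; sum = 0.893151.
I averages over the q = 2 poor units only: 0.893151 / 2 = 0.447.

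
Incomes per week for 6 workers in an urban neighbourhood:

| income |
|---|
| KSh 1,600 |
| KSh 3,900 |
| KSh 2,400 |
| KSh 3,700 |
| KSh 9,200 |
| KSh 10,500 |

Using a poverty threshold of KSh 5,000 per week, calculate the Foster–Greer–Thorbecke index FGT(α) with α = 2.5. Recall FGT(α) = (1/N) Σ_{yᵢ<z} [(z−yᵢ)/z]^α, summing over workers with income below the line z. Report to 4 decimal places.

Poor units: KSh 1,600, KSh 2,400, KSh 3,700, KSh 3,900 (q = 4 of N = 6).
Gap ratios (z−y)/z: (5000−1600)/5000 = 0.6800; (5000−2400)/5000 = 0.5200; (5000−3700)/5000 = 0.2600; (5000−3900)/5000 = 0.2200.
Raised to α = 2.5: 0.38130; 0.19499; 0.03447; 0.02270.
Sum = 0.633464; FGT(2.5) = 0.633464 / 6 = 0.1056.

0.1056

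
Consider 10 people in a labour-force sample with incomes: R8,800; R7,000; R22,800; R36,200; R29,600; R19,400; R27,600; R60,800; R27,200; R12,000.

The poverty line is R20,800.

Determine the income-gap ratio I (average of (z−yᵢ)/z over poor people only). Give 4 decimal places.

Below the line: R7,000, R8,800, R12,000, R19,400 (q = 4 of N = 10).
Shortfall ratios (z−y)/z: 0.6635, 0.5769, 0.4231, 0.0673; sum = 1.730769.
The income-gap ratio divides by q (the poor only): 1.730769 / 4 = 0.4327.

0.4327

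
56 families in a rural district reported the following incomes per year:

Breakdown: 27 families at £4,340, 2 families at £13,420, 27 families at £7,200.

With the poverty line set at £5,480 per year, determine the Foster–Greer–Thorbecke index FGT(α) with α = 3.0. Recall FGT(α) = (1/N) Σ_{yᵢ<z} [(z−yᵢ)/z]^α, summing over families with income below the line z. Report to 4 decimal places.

Below z: 27×£4,340 (q = 27 of N = 56).
Relative gaps: (5480−4340)/5480 = 0.2080 (×27).
Raised to α = 3.0: 0.00900 (×27).
Sum = 0.243073; FGT(3.0) = 0.243073 / 56 = 0.0043.

0.0043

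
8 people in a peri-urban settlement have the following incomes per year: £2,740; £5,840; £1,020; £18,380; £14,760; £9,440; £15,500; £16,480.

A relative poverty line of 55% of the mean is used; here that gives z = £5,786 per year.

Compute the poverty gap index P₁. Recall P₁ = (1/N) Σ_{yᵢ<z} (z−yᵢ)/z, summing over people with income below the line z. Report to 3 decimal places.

0.169

Below the line: £1,020, £2,740 (q = 2 of N = 8).
Relative gaps: (5786−1020)/5786 = 0.8237; (5786−2740)/5786 = 0.5264.
Sum of shortfalls = 1.350156; P₁ averages over all N: 1.350156 / 8 = 0.169.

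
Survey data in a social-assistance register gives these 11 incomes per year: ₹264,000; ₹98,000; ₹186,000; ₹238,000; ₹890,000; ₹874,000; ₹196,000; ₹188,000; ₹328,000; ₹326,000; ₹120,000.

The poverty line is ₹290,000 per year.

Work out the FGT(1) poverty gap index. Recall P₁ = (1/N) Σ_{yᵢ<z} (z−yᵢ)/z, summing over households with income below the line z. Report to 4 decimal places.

Poor units: ₹98,000, ₹120,000, ₹186,000, ₹188,000, ₹196,000, ₹238,000, ₹264,000 (q = 7 of N = 11).
Relative gaps: (290000−98000)/290000 = 0.6621; (290000−120000)/290000 = 0.5862; (290000−186000)/290000 = 0.3586; (290000−188000)/290000 = 0.3517; (290000−196000)/290000 = 0.3241; (290000−238000)/290000 = 0.1793; (290000−264000)/290000 = 0.0897.
Sum of shortfalls = 2.551724; P₁ averages over all N: 2.551724 / 11 = 0.2320.

0.2320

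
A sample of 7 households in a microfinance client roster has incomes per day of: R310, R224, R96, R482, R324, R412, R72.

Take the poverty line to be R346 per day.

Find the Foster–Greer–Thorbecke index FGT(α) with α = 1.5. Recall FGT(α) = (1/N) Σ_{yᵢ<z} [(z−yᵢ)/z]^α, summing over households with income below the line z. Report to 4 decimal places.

0.2254

Below the line: R72, R96, R224, R310, R324 (q = 5 of N = 7).
Gap ratios (z−y)/z: (346−72)/346 = 0.7919; (346−96)/346 = 0.7225; (346−224)/346 = 0.3526; (346−310)/346 = 0.1040; (346−324)/346 = 0.0636.
Raised to α = 1.5: 0.70471; 0.61418; 0.20938; 0.03356; 0.01603.
Sum = 1.577862; FGT(1.5) = 1.577862 / 7 = 0.2254.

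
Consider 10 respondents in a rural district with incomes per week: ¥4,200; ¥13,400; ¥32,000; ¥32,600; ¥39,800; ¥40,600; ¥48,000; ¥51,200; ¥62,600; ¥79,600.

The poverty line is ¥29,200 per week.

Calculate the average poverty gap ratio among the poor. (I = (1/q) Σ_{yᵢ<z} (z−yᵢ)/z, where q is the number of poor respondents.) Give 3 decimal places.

Incomes under z: ¥4,200, ¥13,400 (q = 2 of N = 10).
Shortfall ratios (z−y)/z: 0.8562, 0.5411; sum = 1.397260.
The income-gap ratio divides by q (the poor only): 1.397260 / 2 = 0.699.

0.699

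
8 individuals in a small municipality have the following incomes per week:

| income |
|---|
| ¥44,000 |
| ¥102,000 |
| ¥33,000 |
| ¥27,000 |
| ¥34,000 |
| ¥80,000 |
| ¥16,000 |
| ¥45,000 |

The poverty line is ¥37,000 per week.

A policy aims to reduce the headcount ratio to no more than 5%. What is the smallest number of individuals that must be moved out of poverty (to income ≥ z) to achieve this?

Currently q = 4 of N = 8 are below the line (H = 0.500).
A headcount ratio of at most 5% allows at most ⌊0.05 × 8⌋ = 0 poor individuals.
So at least 4 − 0 = 4 must be lifted.

4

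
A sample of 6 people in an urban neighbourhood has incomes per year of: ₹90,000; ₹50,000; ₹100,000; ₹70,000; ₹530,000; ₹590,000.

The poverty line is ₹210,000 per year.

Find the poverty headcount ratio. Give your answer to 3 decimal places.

0.667

4 of the 6 people have income below ₹210,000.
H = 4/6 = 0.667.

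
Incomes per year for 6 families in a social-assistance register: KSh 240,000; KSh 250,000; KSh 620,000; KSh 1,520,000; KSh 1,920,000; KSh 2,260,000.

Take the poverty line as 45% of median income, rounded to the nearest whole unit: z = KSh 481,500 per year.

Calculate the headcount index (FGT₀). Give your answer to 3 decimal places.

2 of the 6 families have income below KSh 481,500.
H = 2/6 = 0.333.

0.333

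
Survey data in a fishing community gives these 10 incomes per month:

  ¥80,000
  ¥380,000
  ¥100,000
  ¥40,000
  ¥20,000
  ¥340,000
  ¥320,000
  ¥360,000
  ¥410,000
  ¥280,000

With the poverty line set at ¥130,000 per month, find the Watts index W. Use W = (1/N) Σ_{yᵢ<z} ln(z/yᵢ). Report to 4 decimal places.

Below the line: ¥20,000, ¥40,000, ¥80,000, ¥100,000 (q = 4 of N = 10).
ln(z/y) terms: ln(130000/20000) = 1.8718; ln(130000/40000) = 1.1787; ln(130000/80000) = 0.4855; ln(130000/100000) = 0.2624.
W = 3.798329 / 10 = 0.3798.

0.3798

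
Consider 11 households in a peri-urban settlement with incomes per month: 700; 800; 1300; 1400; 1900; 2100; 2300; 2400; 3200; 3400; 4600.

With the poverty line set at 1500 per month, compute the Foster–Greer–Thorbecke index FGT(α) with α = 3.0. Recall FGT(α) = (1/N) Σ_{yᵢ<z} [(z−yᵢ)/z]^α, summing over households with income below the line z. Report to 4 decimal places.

0.0233

Below the line: 700, 800, 1300, 1400 (q = 4 of N = 11).
Normalized shortfalls: (1500−700)/1500 = 0.5333; (1500−800)/1500 = 0.4667; (1500−1300)/1500 = 0.1333; (1500−1400)/1500 = 0.0667.
Raised to α = 3.0: 0.15170; 0.10163; 0.00237; 0.00030.
Sum = 0.256000; FGT(3.0) = 0.256000 / 11 = 0.0233.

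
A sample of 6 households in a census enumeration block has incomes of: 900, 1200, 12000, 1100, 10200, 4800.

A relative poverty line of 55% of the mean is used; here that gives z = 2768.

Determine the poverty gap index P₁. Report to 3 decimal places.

0.307

Incomes under z: 900, 1100, 1200 (q = 3 of N = 6).
Normalized shortfalls: (2768−900)/2768 = 0.6749; (2768−1100)/2768 = 0.6026; (2768−1200)/2768 = 0.5665.
Σ = 1.843931. Dividing by the full population N = 6 gives P₁ = 0.307.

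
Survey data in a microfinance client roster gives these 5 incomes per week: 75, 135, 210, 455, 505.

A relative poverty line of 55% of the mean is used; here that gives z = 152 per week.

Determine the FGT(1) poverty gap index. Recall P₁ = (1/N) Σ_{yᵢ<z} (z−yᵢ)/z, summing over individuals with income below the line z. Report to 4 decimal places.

0.1237

Below the line: 75, 135 (q = 2 of N = 5).
Normalized shortfalls: (152−75)/152 = 0.5066; (152−135)/152 = 0.1118.
Sum of shortfalls = 0.618421; P₁ averages over all N: 0.618421 / 5 = 0.1237.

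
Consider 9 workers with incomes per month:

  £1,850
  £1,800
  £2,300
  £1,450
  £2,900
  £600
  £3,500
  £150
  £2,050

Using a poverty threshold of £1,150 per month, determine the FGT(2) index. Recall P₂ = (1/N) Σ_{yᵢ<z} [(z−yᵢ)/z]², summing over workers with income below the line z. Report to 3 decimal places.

Below the line: £150, £600 (q = 2 of N = 9).
Relative gaps: (1150−150)/1150 = 0.8696; (1150−600)/1150 = 0.4783.
Squared: 0.7561; 0.2287.
Sum = 0.984877; P₂ = 0.984877 / 9 = 0.109.

0.109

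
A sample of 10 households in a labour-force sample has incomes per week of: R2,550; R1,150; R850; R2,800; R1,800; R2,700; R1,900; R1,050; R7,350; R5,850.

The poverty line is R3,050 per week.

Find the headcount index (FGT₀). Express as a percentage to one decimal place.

80.0%

8 of the 10 households have income below R3,050.
H = 8/10 = 80.0%.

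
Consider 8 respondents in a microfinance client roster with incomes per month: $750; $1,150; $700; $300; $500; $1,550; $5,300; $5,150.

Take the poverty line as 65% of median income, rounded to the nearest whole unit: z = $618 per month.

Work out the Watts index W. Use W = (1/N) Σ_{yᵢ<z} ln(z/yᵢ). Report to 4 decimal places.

Below z: $300, $500 (q = 2 of N = 8).
Log gaps: ln(618/300) = 0.7227; ln(618/500) = 0.2119.
W = 0.934586 / 8 = 0.1168.

0.1168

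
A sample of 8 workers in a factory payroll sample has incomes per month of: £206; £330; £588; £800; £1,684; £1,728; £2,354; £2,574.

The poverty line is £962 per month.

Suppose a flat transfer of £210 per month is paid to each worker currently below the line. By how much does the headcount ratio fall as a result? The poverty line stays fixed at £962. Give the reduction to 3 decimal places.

0.125

Before: below the line — £206, £330, £588, £800; headcount ratio = 0.50000.
After the £210 transfer: below the line — £416, £540, £798; headcount ratio = 0.37500.
Reduction = 0.50000 − 0.37500 = 0.125.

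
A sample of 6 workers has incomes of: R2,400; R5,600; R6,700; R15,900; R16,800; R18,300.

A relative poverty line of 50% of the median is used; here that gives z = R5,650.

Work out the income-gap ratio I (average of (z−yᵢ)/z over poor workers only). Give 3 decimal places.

0.292

Below the line: R2,400, R5,600 (q = 2 of N = 6).
Relative gaps: 0.5752, 0.0088; sum = 0.584071.
I averages over the q = 2 poor units only: 0.584071 / 2 = 0.292.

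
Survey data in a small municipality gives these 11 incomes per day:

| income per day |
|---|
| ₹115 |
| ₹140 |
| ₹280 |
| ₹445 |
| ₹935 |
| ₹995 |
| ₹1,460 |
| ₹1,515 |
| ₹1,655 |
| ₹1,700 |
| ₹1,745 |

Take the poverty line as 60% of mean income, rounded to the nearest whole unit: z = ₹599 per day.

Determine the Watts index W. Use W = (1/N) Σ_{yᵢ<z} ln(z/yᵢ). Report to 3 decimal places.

0.378

Below z: ₹115, ₹140, ₹280, ₹445 (q = 4 of N = 11).
Log shortfalls: ln(599/115) = 1.6503; ln(599/140) = 1.4536; ln(599/280) = 0.7605; ln(599/445) = 0.2972.
W = 4.161608 / 11 = 0.378.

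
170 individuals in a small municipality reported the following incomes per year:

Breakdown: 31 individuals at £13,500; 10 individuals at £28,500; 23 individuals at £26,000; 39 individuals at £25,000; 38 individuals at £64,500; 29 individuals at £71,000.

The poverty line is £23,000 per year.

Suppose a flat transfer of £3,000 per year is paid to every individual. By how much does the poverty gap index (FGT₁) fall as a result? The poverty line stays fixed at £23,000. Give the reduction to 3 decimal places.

0.024

Before: below the line — 31×£13,500; poverty gap index (FGT₁) = 0.07532.
After the £3,000 transfer: below the line — 31×£16,500; poverty gap index (FGT₁) = 0.05153.
Reduction = 0.07532 − 0.05153 = 0.024.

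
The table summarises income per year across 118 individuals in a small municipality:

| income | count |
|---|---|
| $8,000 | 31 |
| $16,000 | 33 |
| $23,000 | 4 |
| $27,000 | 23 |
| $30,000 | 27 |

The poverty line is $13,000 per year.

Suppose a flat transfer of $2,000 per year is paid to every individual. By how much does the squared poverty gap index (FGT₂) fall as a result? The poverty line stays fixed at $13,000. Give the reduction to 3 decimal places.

0.025

Before: below the line — 31×$8,000; squared poverty gap index (FGT₂) = 0.03886.
After the $2,000 transfer: below the line — 31×$10,000; squared poverty gap index (FGT₂) = 0.01399.
Reduction = 0.03886 − 0.01399 = 0.025.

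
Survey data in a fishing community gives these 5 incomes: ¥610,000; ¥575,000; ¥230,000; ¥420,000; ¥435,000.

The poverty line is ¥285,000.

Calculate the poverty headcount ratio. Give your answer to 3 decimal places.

0.200

1 of the 5 workers have income below ¥285,000.
H = 1/5 = 0.200.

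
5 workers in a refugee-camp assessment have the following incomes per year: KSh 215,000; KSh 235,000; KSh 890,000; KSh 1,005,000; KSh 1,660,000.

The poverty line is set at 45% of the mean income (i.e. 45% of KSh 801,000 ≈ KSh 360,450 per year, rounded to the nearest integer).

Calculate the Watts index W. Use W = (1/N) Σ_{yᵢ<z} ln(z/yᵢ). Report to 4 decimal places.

Below z: KSh 215,000, KSh 235,000 (q = 2 of N = 5).
Log gaps: ln(360450/215000) = 0.5167; ln(360450/235000) = 0.4278.
W = 0.944483 / 5 = 0.1889.

0.1889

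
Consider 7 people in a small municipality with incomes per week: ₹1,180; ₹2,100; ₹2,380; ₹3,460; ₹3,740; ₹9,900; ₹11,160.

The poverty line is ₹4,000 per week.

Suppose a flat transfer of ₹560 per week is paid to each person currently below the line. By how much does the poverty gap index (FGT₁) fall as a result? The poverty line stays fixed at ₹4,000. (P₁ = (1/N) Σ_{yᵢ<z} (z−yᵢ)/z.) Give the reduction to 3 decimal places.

Before: below the line — ₹1,180, ₹2,100, ₹2,380, ₹3,460, ₹3,740; poverty gap index (FGT₁) = 0.25500.
After the ₹560 transfer: below the line — ₹1,740, ₹2,660, ₹2,940; poverty gap index (FGT₁) = 0.16643.
Reduction = 0.25500 − 0.16643 = 0.089.

0.089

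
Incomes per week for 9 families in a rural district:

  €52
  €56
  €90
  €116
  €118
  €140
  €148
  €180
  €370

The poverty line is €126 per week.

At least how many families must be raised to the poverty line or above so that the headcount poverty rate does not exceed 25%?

3

Currently q = 5 of N = 9 are below the line (H = 0.556).
A headcount ratio of at most 25% allows at most ⌊0.25 × 9⌋ = 2 poor families.
So at least 5 − 2 = 3 must be lifted.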